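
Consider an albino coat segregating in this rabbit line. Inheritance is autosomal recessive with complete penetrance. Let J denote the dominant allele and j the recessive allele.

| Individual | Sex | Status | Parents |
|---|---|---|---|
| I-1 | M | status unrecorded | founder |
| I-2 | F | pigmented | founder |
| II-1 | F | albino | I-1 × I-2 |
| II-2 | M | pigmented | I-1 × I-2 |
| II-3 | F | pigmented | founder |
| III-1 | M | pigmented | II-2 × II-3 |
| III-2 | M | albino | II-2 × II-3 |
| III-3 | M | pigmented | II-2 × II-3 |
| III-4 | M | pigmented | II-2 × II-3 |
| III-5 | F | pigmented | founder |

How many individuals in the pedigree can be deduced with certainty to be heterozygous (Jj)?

Obligate heterozygotes: I-2 is pigmented so carries J and passed j to II-1 (jj), so I-2 is Jj; II-2 is pigmented so carries J and passed j to III-2 (jj), so II-2 is Jj; II-3 is pigmented so carries J and passed j to III-2 (jj), so II-3 is Jj.
Every other individual is either homozygous by phenotype or has at least one consistent homozygous assignment, so the count is 3.

3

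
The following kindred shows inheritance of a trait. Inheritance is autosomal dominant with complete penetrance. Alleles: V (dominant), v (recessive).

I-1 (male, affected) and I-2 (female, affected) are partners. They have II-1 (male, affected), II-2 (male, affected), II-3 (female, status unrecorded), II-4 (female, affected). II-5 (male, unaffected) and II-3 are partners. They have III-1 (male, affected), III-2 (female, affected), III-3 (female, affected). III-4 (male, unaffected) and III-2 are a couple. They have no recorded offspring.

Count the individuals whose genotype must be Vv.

3

Obligate heterozygotes: III-1 is affected so carries V and received v from II-5 (vv), so III-1 is Vv; III-2 is affected so carries V and received v from II-5 (vv), so III-2 is Vv; III-3 is affected so carries V and received v from II-5 (vv), so III-3 is Vv.
Every other individual is either homozygous by phenotype or has at least one consistent homozygous assignment, so the count is 3.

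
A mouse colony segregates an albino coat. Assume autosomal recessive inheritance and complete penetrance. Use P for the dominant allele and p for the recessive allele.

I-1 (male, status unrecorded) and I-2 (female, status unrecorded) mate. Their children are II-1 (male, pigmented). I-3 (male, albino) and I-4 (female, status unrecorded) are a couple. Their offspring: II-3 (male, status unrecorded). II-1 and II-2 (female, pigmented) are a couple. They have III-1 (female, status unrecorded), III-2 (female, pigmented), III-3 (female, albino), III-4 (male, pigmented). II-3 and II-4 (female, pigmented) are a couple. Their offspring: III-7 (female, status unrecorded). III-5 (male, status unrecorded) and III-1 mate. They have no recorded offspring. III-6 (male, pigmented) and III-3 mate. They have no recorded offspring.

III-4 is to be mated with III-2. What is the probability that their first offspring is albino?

II-1 is pigmented so carries P and passed p to III-3 (pp), so II-1 is Pp.
II-2 is pigmented so carries P and passed p to III-3 (pp), so II-2 is Pp.
III-4 is a pigmented offspring of II-1 (Pp) × II-2 (Pp), whose cross gives 1/4 PP : 1/2 Pp : 1/4 pp; conditioning on being pigmented, III-4 is PP with probability 1/3, Pp with probability 2/3.
III-2 is a pigmented offspring of II-1 (Pp) × II-2 (Pp), whose cross gives 1/4 PP : 1/2 Pp : 1/4 pp; conditioning on being pigmented, III-2 is PP with probability 1/3, Pp with probability 2/3.
Summing over parental genotype combinations, P(offspring is albino) = 4/9·1/4 = 1/9.

1/9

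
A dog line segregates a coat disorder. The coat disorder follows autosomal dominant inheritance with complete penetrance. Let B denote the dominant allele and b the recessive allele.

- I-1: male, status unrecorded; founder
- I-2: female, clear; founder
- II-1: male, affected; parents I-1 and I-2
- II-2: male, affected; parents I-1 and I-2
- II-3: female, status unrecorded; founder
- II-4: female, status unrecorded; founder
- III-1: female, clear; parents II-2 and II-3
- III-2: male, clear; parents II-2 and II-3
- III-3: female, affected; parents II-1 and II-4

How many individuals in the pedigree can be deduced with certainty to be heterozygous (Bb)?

2

Obligate heterozygotes: II-1 is affected so carries B and received b from I-2 (bb), so II-1 is Bb; II-2 is affected so carries B and received b from I-2 (bb), so II-2 is Bb.
Every other individual is either homozygous by phenotype or has at least one consistent homozygous assignment, so the count is 2.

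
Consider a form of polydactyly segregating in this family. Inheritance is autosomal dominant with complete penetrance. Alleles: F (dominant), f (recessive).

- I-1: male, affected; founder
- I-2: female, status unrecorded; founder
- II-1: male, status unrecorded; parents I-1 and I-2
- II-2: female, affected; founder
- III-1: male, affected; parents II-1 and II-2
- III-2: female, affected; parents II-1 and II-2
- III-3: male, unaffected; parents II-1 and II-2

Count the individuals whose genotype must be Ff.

Obligate heterozygotes: II-2 is affected so carries F and passed f to III-3 (ff), so II-2 is Ff.
Every other individual is either homozygous by phenotype or has at least one consistent homozygous assignment, so the count is 1.

1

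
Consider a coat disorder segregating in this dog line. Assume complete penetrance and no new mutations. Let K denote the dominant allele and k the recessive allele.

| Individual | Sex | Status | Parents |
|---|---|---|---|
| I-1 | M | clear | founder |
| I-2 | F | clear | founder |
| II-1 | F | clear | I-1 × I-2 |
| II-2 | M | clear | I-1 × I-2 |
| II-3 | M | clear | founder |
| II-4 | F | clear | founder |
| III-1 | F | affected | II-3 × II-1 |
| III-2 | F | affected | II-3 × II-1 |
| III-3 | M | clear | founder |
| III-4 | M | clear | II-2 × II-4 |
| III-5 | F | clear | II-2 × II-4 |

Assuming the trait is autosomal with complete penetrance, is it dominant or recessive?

II-3 and II-1 are both clear yet have an affected child III-1. Under dominance, an affected child requires at least one affected parent, so the trait cannot be dominant.

recessive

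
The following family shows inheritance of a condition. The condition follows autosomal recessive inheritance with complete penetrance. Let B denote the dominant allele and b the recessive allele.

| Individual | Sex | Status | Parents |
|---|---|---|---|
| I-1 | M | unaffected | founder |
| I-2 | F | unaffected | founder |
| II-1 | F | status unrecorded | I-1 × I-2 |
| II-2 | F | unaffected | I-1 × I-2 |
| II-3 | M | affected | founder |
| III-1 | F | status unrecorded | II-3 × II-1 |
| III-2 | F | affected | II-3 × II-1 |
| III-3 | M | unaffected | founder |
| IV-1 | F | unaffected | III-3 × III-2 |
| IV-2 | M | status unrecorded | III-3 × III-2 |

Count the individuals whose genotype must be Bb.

1

Obligate heterozygotes: IV-1 is unaffected so carries B and received b from III-2 (bb), so IV-1 is Bb.
Every other individual is either homozygous by phenotype or has at least one consistent homozygous assignment, so the count is 1.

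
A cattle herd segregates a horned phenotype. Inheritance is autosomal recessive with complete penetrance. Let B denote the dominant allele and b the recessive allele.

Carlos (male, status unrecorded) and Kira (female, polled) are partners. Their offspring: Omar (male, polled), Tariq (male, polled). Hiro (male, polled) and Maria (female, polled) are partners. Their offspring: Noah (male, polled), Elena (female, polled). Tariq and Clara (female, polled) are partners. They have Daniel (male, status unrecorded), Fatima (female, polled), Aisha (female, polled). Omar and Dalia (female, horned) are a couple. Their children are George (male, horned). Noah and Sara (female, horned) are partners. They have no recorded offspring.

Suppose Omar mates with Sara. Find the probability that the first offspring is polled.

1/2

Omar is polled so carries B and passed b to George (bb), so Omar is Bb.
Sara is horned, so Sara is bb.
The cross gives 1/2 Bb : 1/2 bb, so P(offspring is polled) = 1/2.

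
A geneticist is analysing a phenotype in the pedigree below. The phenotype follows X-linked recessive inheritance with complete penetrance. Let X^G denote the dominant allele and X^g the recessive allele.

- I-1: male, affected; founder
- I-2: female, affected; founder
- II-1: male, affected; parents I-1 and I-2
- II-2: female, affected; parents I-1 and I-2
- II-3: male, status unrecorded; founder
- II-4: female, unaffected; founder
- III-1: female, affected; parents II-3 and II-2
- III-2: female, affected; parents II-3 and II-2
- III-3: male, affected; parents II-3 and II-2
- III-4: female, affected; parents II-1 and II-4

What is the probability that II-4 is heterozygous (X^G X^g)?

1

II-4 is unaffected so carries G and passed g to III-4 (X^g X^g), so II-4 is X^G X^g, giving P(X^G X^g) = 1.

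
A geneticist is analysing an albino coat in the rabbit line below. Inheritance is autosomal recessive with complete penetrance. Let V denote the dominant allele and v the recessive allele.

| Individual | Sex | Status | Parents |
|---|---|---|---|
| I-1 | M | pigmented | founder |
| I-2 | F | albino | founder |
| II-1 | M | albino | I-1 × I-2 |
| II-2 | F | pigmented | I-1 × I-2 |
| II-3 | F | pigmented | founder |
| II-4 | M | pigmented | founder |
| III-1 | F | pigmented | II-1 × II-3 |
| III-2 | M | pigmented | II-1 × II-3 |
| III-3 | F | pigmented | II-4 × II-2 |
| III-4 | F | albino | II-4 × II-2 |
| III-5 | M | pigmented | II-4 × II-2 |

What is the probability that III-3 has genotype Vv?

2/3

II-4 is pigmented so carries V and passed v to III-4 (vv), so II-4 is Vv.
II-2 is pigmented so carries V and received v from I-2 (vv), so II-2 is Vv.
Their cross gives offspring ratios 1/4 VV : 1/2 Vv : 1/4 vv. Conditioning on III-3 being pigmented, P(Vv) = 1/2 / 3/4 = 2/3.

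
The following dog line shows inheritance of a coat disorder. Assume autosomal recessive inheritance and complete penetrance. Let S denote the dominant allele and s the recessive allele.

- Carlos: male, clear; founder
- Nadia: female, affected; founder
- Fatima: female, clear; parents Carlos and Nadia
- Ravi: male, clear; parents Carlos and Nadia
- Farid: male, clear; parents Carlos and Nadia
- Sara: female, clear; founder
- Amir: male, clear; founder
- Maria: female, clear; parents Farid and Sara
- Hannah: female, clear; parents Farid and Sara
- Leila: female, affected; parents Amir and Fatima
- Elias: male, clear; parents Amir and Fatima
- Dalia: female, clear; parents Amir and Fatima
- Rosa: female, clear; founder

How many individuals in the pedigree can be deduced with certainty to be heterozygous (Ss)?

4

Obligate heterozygotes: Fatima is clear so carries S and received s from Nadia (ss), so Fatima is Ss; Ravi is clear so carries S and received s from Nadia (ss), so Ravi is Ss; Farid is clear so carries S and received s from Nadia (ss), so Farid is Ss; Amir is clear so carries S and passed s to Leila (ss), so Amir is Ss.
Every other individual is either homozygous by phenotype or has at least one consistent homozygous assignment, so the count is 4.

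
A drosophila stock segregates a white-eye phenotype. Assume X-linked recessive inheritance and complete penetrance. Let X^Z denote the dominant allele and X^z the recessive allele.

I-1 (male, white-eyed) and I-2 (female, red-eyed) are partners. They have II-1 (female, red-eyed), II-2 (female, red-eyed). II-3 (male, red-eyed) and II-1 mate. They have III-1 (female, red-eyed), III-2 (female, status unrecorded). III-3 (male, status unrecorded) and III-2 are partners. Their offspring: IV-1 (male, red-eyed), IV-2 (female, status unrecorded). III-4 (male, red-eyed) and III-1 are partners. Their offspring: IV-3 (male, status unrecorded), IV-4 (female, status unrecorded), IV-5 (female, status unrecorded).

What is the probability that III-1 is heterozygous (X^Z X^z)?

1/2

II-3 is red-eyed, so II-3 is X^Z Y.
II-1 is red-eyed so carries Z and received z from I-1 (X^z Y), so II-1 is X^Z X^z.
Their cross gives offspring ratios 1/2 X^Z X^Z : 1/2 X^Z X^z. Conditioning on III-1 being red-eyed, P(X^Z X^z) = 1/2 / 1 = 1/2 before taking III-1's own offspring into account.
III-4 is red-eyed, so III-4 is X^Z Y.
III-1's offspring (IV-3, IV-4, IV-5) would show their recorded status with the same probability whether III-1 is X^Z X^z or X^Z X^Z, so they carry no information and P(X^Z X^z) = 1/2.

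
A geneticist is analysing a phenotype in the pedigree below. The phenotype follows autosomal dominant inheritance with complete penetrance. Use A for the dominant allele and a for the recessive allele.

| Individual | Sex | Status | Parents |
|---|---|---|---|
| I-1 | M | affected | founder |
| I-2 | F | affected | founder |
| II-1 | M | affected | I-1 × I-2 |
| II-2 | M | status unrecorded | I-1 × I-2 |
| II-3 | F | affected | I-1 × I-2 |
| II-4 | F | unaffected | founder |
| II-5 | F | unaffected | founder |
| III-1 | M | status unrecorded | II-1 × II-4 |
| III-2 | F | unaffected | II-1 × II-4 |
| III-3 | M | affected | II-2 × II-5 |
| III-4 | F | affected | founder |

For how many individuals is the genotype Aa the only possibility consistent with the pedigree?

2

Obligate heterozygotes: II-1 is affected so carries A and passed a to III-2 (aa), so II-1 is Aa; III-3 is affected so carries A and received a from II-5 (aa), so III-3 is Aa.
Every other individual is either homozygous by phenotype or has at least one consistent homozygous assignment, so the count is 2.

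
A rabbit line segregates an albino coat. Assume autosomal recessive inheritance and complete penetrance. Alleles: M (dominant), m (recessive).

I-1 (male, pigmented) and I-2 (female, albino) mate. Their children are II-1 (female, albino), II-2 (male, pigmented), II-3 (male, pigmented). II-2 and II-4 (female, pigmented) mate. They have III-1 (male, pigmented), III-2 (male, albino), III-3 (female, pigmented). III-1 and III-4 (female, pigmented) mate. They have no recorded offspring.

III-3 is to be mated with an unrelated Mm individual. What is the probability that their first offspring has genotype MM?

1/3

II-2 is pigmented so carries M and received m from I-2 (mm), so II-2 is Mm.
II-4 is pigmented so carries M and passed m to III-2 (mm), so II-4 is Mm.
III-3 is a pigmented offspring of II-2 (Mm) × II-4 (Mm), whose cross gives 1/4 MM : 1/2 Mm : 1/4 mm; conditioning on being pigmented, III-3 is MM with probability 1/3, Mm with probability 2/3.
Summing over parental genotype combinations, P(offspring has genotype MM) = 1/3·1/2 + 2/3·1/4 = 1/3.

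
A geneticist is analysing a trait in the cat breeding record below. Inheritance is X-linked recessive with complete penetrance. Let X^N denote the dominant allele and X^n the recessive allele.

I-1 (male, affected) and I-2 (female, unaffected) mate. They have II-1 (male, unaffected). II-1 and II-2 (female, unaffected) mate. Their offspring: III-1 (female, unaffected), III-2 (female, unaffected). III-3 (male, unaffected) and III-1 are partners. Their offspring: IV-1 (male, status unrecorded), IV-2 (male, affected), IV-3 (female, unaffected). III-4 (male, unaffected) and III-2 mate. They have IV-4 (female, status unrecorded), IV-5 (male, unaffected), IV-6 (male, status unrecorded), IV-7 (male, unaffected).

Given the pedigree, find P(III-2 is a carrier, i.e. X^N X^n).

1/5

II-1 is unaffected, so II-1 is X^N Y.
II-2 is unaffected so carries N and passed n to III-1 (X^N X^n, whose N came from II-1), so II-2 is X^N X^n.
Their cross gives offspring ratios 1/2 X^N X^N : 1/2 X^N X^n. Conditioning on III-2 being unaffected, P(X^N X^n) = 1/2 / 1 = 1/2 before taking III-2's own offspring into account.
III-4 is unaffected, so III-4 is X^N Y.
Now use III-2's offspring. Probability of each recorded status — unaffected son IV-5: 1/2 if III-2 is X^N X^n, 1 if X^N X^N; unaffected son IV-7: 1/2 if III-2 is X^N X^n, 1 if X^N X^N. (IV-4, IV-6: equally likely either way, so uninformative.)
Bayes: P(X^N X^n) = 1/2·1/4 / (1/2·1/4 + 1/2·1) = 1/5.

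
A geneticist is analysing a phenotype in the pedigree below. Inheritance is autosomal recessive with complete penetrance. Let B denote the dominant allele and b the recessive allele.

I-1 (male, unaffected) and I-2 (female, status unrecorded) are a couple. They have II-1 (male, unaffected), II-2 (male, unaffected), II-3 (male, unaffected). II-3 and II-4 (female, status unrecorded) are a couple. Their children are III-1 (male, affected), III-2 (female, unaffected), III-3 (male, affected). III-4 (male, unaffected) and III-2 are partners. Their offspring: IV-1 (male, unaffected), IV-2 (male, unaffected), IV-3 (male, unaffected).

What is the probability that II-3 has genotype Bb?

1

II-3 is unaffected so carries B and passed b to III-1 (bb), so II-3 is Bb, giving P(Bb) = 1.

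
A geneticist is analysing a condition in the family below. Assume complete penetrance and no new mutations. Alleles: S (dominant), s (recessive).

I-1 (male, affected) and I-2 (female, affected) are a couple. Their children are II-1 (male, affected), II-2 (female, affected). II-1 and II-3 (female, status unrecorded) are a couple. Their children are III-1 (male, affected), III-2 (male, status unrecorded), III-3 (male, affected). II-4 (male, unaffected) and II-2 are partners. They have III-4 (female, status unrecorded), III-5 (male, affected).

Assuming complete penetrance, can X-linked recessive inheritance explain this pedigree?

A consistent assignment under X-linked recessive exists: I-1 X^s Y, I-2 X^s X^s, II-1 X^s Y, II-2 X^s X^s, II-3 X^S X^s, II-4 X^S Y, III-1 X^s Y, III-2 X^S Y, III-3 X^s Y, III-4 X^S X^s, III-5 X^s Y.
In this assignment every recorded phenotype matches its genotype and every non-founder's genotype is obtainable from its parents' genotypes, so the pedigree is consistent.

Yes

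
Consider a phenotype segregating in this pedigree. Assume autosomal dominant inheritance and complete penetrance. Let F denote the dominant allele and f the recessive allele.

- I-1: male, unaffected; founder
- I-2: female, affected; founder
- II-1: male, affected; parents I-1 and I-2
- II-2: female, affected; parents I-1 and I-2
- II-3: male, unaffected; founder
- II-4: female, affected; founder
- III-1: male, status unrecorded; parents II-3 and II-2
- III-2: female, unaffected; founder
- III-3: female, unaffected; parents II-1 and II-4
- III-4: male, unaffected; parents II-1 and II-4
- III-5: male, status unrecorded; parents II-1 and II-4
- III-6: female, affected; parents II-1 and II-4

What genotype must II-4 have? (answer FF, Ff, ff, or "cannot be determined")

Ff

From phenotype alone, II-4 is FF or Ff.
II-4 is affected so carries F and passed f to III-3 (ff), so II-4 is Ff.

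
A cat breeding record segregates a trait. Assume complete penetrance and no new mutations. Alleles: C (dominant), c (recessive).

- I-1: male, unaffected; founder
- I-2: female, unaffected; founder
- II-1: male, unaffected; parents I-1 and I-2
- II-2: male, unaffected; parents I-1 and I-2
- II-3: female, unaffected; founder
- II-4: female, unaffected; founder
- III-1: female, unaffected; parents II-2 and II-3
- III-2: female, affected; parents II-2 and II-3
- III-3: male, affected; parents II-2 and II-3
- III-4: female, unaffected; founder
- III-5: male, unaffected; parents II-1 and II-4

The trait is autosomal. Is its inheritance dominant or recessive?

II-2 and II-3 are both unaffected yet have an affected child III-2. Under dominance, an affected child requires at least one affected parent, so the trait cannot be dominant.

recessive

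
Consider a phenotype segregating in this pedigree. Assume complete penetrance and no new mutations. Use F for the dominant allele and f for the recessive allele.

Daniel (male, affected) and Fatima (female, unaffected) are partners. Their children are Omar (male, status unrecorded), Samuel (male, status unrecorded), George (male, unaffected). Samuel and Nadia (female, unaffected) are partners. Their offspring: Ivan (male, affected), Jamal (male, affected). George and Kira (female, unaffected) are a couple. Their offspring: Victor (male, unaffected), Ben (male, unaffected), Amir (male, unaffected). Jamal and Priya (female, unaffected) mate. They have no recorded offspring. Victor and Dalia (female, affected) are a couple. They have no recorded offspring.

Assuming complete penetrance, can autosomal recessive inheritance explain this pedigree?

A consistent assignment under autosomal recessive exists: Daniel ff, Fatima FF, Omar Ff, Samuel Ff, George Ff, Nadia Ff, Kira FF, Ivan ff, Jamal ff, Priya FF, Victor FF, Ben FF, Amir FF, Dalia ff.
In this assignment every recorded phenotype matches its genotype and every non-founder's genotype is obtainable from its parents' genotypes, so the pedigree is consistent.

Yes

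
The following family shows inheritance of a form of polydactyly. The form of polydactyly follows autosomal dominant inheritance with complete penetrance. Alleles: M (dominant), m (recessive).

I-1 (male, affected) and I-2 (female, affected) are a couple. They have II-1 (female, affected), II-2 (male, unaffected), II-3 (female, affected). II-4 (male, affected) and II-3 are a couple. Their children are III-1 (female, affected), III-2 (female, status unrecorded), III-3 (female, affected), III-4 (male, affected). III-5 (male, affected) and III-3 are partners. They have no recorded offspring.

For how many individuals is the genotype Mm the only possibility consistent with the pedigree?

Obligate heterozygotes: I-1 is affected so carries M and passed m to II-2 (mm), so I-1 is Mm; I-2 is affected so carries M and passed m to II-2 (mm), so I-2 is Mm.
Every other individual is either homozygous by phenotype or has at least one consistent homozygous assignment, so the count is 2.

2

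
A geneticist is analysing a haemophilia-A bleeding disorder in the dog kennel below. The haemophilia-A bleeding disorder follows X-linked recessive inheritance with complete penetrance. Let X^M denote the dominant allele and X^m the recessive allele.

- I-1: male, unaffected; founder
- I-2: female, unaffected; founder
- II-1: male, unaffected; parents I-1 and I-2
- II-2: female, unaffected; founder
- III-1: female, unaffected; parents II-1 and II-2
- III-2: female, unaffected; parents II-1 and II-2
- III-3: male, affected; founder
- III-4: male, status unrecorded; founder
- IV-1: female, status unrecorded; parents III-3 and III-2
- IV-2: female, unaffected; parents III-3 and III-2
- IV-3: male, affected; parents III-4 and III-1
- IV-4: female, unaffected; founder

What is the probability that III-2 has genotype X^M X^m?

1/3

II-1 is unaffected, so II-1 is X^M Y.
II-2 is unaffected so carries M and passed m to III-1 (X^M X^m, whose M came from II-1), so II-2 is X^M X^m.
Their cross gives offspring ratios 1/2 X^M X^M : 1/2 X^M X^m. Conditioning on III-2 being unaffected, P(X^M X^m) = 1/2 / 1 = 1/2 before taking III-2's own offspring into account.
III-3 is affected, so III-3 is X^m Y.
Now use III-2's offspring. Probability of each recorded status — unaffected daughter IV-2: 1/2 if III-2 is X^M X^m, 1 if X^M X^M. (IV-1: equally likely either way, so uninformative.)
Bayes: P(X^M X^m) = 1/2·1/2 / (1/2·1/2 + 1/2·1) = 1/3.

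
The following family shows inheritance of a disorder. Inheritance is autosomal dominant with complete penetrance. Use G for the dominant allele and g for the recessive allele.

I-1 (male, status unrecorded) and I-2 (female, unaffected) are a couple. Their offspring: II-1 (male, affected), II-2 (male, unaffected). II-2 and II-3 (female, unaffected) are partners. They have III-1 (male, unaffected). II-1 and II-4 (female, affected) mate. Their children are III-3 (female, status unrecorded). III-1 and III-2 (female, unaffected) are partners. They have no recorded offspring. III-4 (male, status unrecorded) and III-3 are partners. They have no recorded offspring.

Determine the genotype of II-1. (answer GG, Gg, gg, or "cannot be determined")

Gg

From phenotype alone, II-1 is GG or Gg.
II-1 is affected so carries G and received g from I-2 (gg), so II-1 is Gg.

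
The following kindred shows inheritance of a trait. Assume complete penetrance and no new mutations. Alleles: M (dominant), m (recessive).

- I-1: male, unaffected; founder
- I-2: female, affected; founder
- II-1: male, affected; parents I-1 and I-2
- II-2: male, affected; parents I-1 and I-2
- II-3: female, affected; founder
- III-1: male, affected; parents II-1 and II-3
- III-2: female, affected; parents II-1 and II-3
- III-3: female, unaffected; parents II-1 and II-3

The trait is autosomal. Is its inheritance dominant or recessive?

dominant

II-1 and II-3 are both affected yet have an unaffected child III-3. Under a recessive model two affected parents are homozygous and every child would be affected, so the trait cannot be recessive.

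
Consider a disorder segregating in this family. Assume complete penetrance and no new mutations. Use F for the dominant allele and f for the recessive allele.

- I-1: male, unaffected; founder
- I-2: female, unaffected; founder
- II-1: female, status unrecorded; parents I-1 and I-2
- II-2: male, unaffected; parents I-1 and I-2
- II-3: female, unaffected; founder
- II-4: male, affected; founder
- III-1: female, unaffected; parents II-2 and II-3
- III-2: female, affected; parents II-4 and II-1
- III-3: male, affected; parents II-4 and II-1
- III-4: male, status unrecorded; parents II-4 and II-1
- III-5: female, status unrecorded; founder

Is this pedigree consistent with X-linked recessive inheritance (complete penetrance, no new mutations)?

A consistent assignment under X-linked recessive exists: I-1 X^F Y, I-2 X^F X^f, II-1 X^F X^f, II-2 X^F Y, II-3 X^F X^F, II-4 X^f Y, III-1 X^F X^F, III-2 X^f X^f, III-3 X^f Y, III-4 X^F Y, III-5 X^F X^F.
In this assignment every recorded phenotype matches its genotype and every non-founder's genotype is obtainable from its parents' genotypes, so the pedigree is consistent.

Yes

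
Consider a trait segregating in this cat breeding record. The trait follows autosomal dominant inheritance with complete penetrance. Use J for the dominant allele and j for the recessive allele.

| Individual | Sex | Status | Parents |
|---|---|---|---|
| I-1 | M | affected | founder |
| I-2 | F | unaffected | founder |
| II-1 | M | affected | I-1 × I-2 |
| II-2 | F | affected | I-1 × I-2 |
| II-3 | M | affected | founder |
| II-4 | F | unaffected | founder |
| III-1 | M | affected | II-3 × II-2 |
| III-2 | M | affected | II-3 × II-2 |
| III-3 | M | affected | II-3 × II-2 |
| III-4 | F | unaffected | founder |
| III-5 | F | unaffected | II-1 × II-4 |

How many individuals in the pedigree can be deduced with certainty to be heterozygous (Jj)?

Obligate heterozygotes: II-1 is affected so carries J and received j from I-2 (jj), so II-1 is Jj; II-2 is affected so carries J and received j from I-2 (jj), so II-2 is Jj.
Every other individual is either homozygous by phenotype or has at least one consistent homozygous assignment, so the count is 2.

2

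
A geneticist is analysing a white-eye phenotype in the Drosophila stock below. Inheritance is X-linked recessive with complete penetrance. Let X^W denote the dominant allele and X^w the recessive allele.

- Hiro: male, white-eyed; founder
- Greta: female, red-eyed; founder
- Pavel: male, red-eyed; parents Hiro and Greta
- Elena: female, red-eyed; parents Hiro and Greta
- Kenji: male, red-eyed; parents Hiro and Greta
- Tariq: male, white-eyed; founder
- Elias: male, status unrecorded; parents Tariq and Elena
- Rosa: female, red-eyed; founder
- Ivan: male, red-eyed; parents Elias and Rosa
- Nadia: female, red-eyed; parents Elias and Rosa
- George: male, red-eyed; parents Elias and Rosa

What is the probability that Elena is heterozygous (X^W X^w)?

Elena is red-eyed so carries W and received w from Hiro (X^w Y), so Elena is X^W X^w, giving P(X^W X^w) = 1.

1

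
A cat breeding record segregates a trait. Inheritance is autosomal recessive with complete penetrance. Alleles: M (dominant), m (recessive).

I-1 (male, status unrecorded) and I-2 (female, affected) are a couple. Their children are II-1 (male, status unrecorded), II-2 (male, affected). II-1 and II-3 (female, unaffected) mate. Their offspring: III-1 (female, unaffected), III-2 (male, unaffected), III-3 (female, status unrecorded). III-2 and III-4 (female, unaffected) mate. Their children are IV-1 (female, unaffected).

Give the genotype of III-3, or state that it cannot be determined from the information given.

cannot be determined

III-3's phenotype is unrecorded, and no parent or child forces a single allele at both positions; consistent genotype assignments exist with III-3 as MM or Mm or mm.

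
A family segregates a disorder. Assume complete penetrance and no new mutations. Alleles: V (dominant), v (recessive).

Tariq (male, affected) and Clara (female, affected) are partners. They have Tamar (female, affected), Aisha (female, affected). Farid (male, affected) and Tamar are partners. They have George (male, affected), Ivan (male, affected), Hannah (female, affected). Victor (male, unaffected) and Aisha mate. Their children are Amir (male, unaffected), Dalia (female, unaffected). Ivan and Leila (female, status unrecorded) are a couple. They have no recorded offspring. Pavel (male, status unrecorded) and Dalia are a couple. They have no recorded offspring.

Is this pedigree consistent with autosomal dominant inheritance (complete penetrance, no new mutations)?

Yes

A consistent assignment under autosomal dominant exists: Tariq VV, Clara Vv, Tamar VV, Aisha Vv, Farid VV, Victor vv, George VV, Ivan VV, Hannah VV, Leila VV, Amir vv, Dalia vv, Pavel VV.
In this assignment every recorded phenotype matches its genotype and every non-founder's genotype is obtainable from its parents' genotypes, so the pedigree is consistent.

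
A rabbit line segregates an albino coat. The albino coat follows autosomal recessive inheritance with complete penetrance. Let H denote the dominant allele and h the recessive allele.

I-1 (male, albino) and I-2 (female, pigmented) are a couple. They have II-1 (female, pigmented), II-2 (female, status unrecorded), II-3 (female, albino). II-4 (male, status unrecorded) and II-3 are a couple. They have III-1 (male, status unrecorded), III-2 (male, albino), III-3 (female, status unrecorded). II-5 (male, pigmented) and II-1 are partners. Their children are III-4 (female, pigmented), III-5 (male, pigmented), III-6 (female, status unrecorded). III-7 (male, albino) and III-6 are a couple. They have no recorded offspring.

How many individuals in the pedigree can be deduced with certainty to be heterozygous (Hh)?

2

Obligate heterozygotes: I-2 is pigmented so carries H and passed h to II-3 (hh), so I-2 is Hh; II-1 is pigmented so carries H and received h from I-1 (hh), so II-1 is Hh.
Every other individual is either homozygous by phenotype or has at least one consistent homozygous assignment, so the count is 2.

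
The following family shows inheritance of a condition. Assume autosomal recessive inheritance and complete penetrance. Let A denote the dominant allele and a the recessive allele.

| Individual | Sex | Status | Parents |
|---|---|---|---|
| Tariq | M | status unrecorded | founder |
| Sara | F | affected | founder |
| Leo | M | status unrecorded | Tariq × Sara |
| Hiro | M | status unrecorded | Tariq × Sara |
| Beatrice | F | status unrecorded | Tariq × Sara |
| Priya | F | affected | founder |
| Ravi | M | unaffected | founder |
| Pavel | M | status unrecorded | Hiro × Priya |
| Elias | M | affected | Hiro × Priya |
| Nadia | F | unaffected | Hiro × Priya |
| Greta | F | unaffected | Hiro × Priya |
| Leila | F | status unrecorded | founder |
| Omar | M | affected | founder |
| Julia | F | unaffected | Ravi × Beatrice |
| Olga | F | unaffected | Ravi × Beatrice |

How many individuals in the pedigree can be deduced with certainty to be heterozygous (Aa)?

Obligate heterozygotes: Hiro passed A to Nadia (Aa, whose a came from Priya) and received a from Sara (aa), so Hiro is Aa; Nadia is unaffected so carries A and received a from Priya (aa), so Nadia is Aa; Greta is unaffected so carries A and received a from Priya (aa), so Greta is Aa.
Every other individual is either homozygous by phenotype or has at least one consistent homozygous assignment, so the count is 3.

3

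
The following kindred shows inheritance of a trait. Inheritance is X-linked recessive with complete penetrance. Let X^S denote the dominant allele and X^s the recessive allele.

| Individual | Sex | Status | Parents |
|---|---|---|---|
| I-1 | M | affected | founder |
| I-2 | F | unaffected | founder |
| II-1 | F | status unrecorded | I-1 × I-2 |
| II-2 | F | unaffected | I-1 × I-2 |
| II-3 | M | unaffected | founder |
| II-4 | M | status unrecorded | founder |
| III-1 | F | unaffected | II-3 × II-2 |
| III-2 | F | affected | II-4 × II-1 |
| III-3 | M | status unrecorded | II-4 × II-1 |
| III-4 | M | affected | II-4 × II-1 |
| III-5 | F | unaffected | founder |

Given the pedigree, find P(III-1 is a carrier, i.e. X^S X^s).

II-3 is unaffected, so II-3 is X^S Y.
II-2 is unaffected so carries S and received s from I-1 (X^s Y), so II-2 is X^S X^s.
Their cross gives offspring ratios 1/2 X^S X^S : 1/2 X^S X^s. Conditioning on III-1 being unaffected, P(X^S X^s) = 1/2 / 1 = 1/2.

1/2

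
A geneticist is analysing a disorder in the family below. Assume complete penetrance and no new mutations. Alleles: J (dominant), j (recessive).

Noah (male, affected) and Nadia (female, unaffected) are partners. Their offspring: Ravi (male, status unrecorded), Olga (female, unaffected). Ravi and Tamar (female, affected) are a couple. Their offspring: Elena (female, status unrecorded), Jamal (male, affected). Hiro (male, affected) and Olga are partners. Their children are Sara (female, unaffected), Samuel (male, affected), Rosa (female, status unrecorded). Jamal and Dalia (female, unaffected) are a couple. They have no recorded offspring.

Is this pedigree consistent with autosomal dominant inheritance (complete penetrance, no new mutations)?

A consistent assignment under autosomal dominant exists: Noah Jj, Nadia jj, Ravi Jj, Olga jj, Tamar JJ, Hiro Jj, Elena JJ, Jamal JJ, Dalia jj, Sara jj, Samuel Jj, Rosa Jj.
In this assignment every recorded phenotype matches its genotype and every non-founder's genotype is obtainable from its parents' genotypes, so the pedigree is consistent.

Yes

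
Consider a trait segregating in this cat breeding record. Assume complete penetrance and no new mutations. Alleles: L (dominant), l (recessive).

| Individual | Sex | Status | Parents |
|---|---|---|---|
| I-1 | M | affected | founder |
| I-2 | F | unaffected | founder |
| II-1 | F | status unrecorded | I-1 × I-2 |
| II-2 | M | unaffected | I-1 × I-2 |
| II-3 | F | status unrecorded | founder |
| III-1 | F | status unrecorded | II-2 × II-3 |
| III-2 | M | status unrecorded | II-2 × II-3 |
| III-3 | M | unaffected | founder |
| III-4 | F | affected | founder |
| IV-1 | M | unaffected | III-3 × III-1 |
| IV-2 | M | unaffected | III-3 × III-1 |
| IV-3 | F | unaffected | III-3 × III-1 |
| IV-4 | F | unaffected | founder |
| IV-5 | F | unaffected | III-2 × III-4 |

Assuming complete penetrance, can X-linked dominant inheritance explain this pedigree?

A consistent assignment under X-linked dominant exists: I-1 X^L Y, I-2 X^l X^l, II-1 X^L X^l, II-2 X^l Y, II-3 X^L X^l, III-1 X^L X^l, III-2 X^l Y, III-3 X^l Y, III-4 X^L X^l, IV-1 X^l Y, IV-2 X^l Y, IV-3 X^l X^l, IV-4 X^l X^l, IV-5 X^l X^l.
In this assignment every recorded phenotype matches its genotype and every non-founder's genotype is obtainable from its parents' genotypes, so the pedigree is consistent.

Yes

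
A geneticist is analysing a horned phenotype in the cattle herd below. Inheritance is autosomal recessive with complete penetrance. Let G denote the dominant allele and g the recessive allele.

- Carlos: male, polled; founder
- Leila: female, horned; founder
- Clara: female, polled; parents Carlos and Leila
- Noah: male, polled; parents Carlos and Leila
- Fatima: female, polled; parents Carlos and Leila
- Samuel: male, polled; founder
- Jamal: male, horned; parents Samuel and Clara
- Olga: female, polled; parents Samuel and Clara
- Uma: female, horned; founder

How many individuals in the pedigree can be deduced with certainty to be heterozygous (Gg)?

Obligate heterozygotes: Clara is polled so carries G and received g from Leila (gg), so Clara is Gg; Noah is polled so carries G and received g from Leila (gg), so Noah is Gg; Fatima is polled so carries G and received g from Leila (gg), so Fatima is Gg; Samuel is polled so carries G and passed g to Jamal (gg), so Samuel is Gg.
Every other individual is either homozygous by phenotype or has at least one consistent homozygous assignment, so the count is 4.

4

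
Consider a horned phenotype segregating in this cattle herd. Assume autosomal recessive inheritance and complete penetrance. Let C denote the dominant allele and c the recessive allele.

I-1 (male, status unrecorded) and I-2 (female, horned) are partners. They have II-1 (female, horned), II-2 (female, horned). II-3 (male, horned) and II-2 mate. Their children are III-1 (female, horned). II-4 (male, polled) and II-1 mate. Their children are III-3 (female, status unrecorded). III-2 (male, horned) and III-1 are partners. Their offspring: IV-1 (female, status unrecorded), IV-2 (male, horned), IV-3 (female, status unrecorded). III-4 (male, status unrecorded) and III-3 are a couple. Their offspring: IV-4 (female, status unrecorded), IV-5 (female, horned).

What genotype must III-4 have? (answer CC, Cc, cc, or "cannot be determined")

III-4's phenotype is unrecorded, and no parent or child forces a single allele at both positions; consistent genotype assignments exist with III-4 as Cc or cc.

cannot be determined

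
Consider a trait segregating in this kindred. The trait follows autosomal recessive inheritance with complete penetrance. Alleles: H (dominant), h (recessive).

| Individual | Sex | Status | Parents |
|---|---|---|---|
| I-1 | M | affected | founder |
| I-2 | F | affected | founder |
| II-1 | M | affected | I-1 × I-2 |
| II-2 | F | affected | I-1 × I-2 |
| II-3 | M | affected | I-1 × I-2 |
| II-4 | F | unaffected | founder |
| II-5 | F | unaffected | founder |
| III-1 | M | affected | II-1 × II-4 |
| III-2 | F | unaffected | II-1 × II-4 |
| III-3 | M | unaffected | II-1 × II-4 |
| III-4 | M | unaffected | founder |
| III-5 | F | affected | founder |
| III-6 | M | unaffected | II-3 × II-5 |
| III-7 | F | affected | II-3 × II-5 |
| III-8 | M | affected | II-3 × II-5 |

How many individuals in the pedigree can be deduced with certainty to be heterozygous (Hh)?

Obligate heterozygotes: II-4 is unaffected so carries H and passed h to III-1 (hh), so II-4 is Hh; II-5 is unaffected so carries H and passed h to III-7 (hh), so II-5 is Hh; III-2 is unaffected so carries H and received h from II-1 (hh), so III-2 is Hh; III-3 is unaffected so carries H and received h from II-1 (hh), so III-3 is Hh; III-6 is unaffected so carries H and received h from II-3 (hh), so III-6 is Hh.
Every other individual is either homozygous by phenotype or has at least one consistent homozygous assignment, so the count is 5.

5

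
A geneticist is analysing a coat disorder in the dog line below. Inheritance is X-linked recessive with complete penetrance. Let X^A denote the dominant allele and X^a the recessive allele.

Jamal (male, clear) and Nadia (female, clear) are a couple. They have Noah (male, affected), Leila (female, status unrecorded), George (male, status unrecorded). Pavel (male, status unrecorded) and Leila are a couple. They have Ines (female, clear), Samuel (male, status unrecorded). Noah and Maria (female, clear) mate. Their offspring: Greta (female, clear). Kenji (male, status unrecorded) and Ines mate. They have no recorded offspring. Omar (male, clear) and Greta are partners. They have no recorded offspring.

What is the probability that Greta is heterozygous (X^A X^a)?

Greta is clear so carries A and received a from Noah (X^a Y), so Greta is X^A X^a, giving P(X^A X^a) = 1.

1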